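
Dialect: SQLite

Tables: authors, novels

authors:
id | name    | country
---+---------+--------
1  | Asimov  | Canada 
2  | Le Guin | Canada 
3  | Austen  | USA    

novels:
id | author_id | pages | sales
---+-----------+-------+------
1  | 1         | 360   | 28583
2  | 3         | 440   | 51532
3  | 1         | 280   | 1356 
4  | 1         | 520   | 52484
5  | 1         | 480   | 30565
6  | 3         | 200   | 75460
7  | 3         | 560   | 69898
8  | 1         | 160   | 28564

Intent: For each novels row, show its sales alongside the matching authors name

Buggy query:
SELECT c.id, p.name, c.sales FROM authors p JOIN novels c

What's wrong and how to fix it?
Bug: JOIN with no ON clause produces a cartesian product; every novels row pairs with every authors row

Fix: Add ON c.author_id = p.id to the JOIN

Corrected query:
SELECT c.id, p.name, c.sales FROM authors p JOIN novels c ON c.author_id = p.id

Result:
id | name   | sales
---+--------+------
1  | Asimov | 28583
2  | Austen | 51532
3  | Asimov | 1356 
4  | Asimov | 52484
5  | Asimov | 30565
6  | Austen | 75460
7  | Austen | 69898
8  | Asimov | 28564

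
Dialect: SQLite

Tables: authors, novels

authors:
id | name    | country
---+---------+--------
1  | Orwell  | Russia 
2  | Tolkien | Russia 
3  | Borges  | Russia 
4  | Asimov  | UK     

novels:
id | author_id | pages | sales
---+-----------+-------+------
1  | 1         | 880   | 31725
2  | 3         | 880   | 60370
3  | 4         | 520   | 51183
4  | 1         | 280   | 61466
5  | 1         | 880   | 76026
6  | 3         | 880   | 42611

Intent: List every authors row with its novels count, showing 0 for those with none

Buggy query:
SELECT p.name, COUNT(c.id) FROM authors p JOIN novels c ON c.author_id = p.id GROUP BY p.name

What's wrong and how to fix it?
Bug: INNER JOIN drops authors rows that have no matching novels rows

Fix: Switch to LEFT JOIN to retain unmatched parent rows

Corrected query:
SELECT p.name, COUNT(c.id) FROM authors p LEFT JOIN novels c ON c.author_id = p.id GROUP BY p.name

Result:
name    | COUNT(c.id)
--------+------------
Asimov  | 1          
Borges  | 2          
Orwell  | 3          
Tolkien | 0          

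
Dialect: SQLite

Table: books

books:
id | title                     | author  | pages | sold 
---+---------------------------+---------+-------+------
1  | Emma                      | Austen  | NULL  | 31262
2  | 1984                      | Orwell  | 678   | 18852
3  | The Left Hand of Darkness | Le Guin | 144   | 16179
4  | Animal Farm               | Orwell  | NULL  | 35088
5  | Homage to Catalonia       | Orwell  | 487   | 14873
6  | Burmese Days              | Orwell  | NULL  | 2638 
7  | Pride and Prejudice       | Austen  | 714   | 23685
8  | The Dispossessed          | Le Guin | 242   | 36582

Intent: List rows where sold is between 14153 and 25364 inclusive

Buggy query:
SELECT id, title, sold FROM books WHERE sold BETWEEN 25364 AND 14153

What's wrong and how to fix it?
Bug: BETWEEN expects the lower bound first; with 25364 AND 14153 the range is empty

Fix: Write BETWEEN 14153 AND 25364

Corrected query:
SELECT id, title, sold FROM books WHERE sold BETWEEN 14153 AND 25364

Result:
id | title                     | sold 
---+---------------------------+------
2  | 1984                      | 18852
3  | The Left Hand of Darkness | 16179
5  | Homage to Catalonia       | 14873
7  | Pride and Prejudice       | 23685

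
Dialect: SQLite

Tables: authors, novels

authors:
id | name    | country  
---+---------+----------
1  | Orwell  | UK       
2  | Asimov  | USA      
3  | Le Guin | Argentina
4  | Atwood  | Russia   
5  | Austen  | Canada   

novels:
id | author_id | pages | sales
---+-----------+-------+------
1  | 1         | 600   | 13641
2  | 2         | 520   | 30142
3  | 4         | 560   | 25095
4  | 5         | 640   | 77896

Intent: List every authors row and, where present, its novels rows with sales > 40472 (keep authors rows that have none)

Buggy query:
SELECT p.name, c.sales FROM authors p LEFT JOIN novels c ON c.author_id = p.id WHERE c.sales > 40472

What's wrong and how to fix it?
Bug: A WHERE condition on the right-hand table after LEFT JOIN drops unmatched parents

Fix: Move the right-table condition into the ON clause so unmatched parents are kept

Corrected query:
SELECT p.name, c.sales FROM authors p LEFT JOIN novels c ON c.author_id = p.id AND c.sales > 40472

Result:
name    | sales
--------+------
Orwell  | NULL 
Asimov  | NULL 
Le Guin | NULL 
Atwood  | NULL 
Austen  | 77896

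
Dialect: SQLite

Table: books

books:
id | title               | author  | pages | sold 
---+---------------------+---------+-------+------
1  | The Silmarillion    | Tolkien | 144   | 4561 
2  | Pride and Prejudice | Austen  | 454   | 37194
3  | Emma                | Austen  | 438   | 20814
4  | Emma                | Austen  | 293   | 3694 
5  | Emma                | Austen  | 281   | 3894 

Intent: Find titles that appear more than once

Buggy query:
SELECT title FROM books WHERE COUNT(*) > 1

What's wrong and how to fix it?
Bug: COUNT(*) is an aggregate and cannot be used in WHERE

Fix: Group first, then use HAVING for the count condition

Corrected query:
SELECT title FROM books GROUP BY title HAVING COUNT(*) > 1

Result:
title
-----
Emma 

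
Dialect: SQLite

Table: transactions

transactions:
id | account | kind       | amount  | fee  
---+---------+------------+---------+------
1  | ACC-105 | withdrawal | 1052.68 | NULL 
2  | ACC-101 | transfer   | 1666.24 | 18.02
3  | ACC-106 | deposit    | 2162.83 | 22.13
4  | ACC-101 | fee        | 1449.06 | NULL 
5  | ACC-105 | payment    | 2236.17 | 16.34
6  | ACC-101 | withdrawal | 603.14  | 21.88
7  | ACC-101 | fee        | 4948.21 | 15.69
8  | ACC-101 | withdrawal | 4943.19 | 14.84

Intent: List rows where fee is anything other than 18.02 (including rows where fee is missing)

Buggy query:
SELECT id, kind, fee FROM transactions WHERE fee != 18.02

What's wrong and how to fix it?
Bug: Inequality against NULL is unknown, not true; rows with NULL are dropped

Fix: Add an explicit OR fee IS NULL to include the missing-value rows

Corrected query:
SELECT id, kind, fee FROM transactions WHERE fee != 18.02 OR fee IS NULL

Result:
id | kind       | fee  
---+------------+------
1  | withdrawal | NULL 
3  | deposit    | 22.13
4  | fee        | NULL 
5  | payment    | 16.34
6  | withdrawal | 21.88
7  | fee        | 15.69
8  | withdrawal | 14.84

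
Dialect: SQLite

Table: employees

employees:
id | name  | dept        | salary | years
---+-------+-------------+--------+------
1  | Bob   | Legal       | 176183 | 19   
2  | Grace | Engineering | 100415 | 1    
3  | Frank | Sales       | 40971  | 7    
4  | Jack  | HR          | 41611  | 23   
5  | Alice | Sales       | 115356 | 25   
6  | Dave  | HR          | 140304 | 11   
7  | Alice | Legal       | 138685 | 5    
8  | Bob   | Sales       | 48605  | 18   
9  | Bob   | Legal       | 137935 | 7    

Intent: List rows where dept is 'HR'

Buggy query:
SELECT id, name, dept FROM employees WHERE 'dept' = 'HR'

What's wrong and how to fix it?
Bug: 'dept' in single quotes is a string literal, not the column; the comparison is literal-vs-literal and never true

Fix: Reference the column as dept without single quotes

Corrected query:
SELECT id, name, dept FROM employees WHERE dept = 'HR'

Result:
id | name | dept
---+------+-----
4  | Jack | HR  
6  | Dave | HR  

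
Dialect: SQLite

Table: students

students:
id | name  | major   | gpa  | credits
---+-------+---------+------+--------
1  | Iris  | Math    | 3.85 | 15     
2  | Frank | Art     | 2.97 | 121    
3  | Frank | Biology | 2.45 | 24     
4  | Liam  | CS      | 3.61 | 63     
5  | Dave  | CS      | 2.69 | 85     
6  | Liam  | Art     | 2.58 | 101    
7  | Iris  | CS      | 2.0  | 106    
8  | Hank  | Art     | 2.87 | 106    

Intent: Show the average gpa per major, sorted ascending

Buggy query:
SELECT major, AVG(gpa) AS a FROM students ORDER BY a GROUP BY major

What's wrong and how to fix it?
Bug: GROUP BY must precede ORDER BY

Fix: Move ORDER BY to the end, after GROUP BY

Corrected query:
SELECT major, AVG(gpa) AS a FROM students GROUP BY major ORDER BY a

Result:
major   | a       
--------+---------
Biology | 2.45    
CS      | 2.766667
Art     | 2.806667
Math    | 3.85    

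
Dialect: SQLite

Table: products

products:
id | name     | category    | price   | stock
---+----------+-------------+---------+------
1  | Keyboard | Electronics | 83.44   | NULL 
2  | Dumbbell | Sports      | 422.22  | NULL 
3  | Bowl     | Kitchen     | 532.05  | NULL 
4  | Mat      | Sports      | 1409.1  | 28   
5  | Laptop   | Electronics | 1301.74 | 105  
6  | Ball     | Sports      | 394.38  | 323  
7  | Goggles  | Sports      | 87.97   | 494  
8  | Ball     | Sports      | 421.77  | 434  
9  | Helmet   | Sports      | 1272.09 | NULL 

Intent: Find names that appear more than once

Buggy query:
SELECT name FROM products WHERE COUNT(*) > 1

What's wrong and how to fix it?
Bug: COUNT(*) is an aggregate and cannot be used in WHERE

Fix: Group first, then use HAVING for the count condition

Corrected query:
SELECT name FROM products GROUP BY name HAVING COUNT(*) > 1

Result:
name
----
Ball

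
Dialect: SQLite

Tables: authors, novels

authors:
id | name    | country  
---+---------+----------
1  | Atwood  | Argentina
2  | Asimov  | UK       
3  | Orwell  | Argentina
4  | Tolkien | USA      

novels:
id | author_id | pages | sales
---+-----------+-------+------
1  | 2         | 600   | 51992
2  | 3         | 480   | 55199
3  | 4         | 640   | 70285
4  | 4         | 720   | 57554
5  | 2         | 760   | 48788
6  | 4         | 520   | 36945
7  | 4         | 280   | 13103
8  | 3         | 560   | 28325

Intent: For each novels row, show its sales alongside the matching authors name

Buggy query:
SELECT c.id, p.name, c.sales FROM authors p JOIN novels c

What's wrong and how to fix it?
Bug: JOIN with no ON clause produces a cartesian product; every novels row pairs with every authors row

Fix: Specify the join condition linking the foreign key to the parent id

Corrected query:
SELECT c.id, p.name, c.sales FROM authors p JOIN novels c ON c.author_id = p.id

Result:
id | name    | sales
---+---------+------
1  | Asimov  | 51992
2  | Orwell  | 55199
3  | Tolkien | 70285
4  | Tolkien | 57554
5  | Asimov  | 48788
6  | Tolkien | 36945
7  | Tolkien | 13103
8  | Orwell  | 28325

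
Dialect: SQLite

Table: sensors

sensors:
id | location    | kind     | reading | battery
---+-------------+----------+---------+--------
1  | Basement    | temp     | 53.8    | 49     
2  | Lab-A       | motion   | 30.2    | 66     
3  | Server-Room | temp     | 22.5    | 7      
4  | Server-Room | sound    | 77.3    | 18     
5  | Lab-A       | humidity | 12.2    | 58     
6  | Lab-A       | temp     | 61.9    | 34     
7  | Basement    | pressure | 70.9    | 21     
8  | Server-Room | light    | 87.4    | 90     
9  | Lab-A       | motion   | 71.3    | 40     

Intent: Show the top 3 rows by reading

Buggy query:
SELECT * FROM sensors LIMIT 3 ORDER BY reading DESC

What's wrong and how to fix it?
Bug: LIMIT must come after ORDER BY

Fix: Sort with ORDER BY, then apply LIMIT

Corrected query:
SELECT * FROM sensors ORDER BY reading DESC LIMIT 3

Result:
id | location    | kind   | reading | battery
---+-------------+--------+---------+--------
8  | Server-Room | light  | 87.4    | 90     
4  | Server-Room | sound  | 77.3    | 18     
9  | Lab-A       | motion | 71.3    | 40     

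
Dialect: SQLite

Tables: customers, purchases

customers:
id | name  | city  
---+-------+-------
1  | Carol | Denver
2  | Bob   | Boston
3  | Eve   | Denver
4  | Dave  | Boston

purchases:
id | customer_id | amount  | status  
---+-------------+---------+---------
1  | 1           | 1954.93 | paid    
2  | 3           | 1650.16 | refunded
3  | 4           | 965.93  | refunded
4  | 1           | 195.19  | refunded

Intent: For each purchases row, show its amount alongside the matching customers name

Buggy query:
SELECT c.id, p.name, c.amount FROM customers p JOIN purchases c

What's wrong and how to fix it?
Bug: Missing join condition: each purchases row is matched to all customers rows instead of just its own

Fix: Specify the join condition linking the foreign key to the parent id

Corrected query:
SELECT c.id, p.name, c.amount FROM customers p JOIN purchases c ON c.customer_id = p.id

Result:
id | name  | amount 
---+-------+--------
1  | Carol | 1954.93
2  | Eve   | 1650.16
3  | Dave  | 965.93 
4  | Carol | 195.19 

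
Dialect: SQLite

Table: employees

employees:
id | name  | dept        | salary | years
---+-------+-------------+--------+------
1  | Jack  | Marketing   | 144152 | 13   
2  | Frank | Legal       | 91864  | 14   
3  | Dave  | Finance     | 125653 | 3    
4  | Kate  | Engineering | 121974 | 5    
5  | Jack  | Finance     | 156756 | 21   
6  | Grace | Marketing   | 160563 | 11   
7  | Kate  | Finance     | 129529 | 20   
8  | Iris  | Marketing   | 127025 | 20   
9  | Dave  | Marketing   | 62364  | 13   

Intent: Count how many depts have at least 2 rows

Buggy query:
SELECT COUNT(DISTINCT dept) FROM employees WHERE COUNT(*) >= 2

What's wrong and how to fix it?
Bug: COUNT(*) cannot appear in WHERE; the per-group count doesn't exist yet

Fix: Group first with HAVING COUNT(*) >= 2, then COUNT the resulting groups

Corrected query:
SELECT COUNT(*) FROM (SELECT dept FROM employees GROUP BY dept HAVING COUNT(*) >= 2)

Result:
COUNT(*)
--------
2       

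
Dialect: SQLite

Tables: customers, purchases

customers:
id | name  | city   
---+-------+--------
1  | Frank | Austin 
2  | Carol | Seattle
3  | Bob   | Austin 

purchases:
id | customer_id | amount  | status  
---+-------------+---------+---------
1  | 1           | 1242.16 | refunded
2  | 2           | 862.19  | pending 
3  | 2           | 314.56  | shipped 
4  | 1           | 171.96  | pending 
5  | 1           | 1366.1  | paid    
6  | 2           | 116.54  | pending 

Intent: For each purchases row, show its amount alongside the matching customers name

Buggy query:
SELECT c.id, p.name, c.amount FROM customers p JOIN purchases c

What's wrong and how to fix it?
Bug: Missing join condition: each purchases row is matched to all customers rows instead of just its own

Fix: Specify the join condition linking the foreign key to the parent id

Corrected query:
SELECT c.id, p.name, c.amount FROM customers p JOIN purchases c ON c.customer_id = p.id

Result:
id | name  | amount 
---+-------+--------
1  | Frank | 1242.16
2  | Carol | 862.19 
3  | Carol | 314.56 
4  | Frank | 171.96 
5  | Frank | 1366.1 
6  | Carol | 116.54 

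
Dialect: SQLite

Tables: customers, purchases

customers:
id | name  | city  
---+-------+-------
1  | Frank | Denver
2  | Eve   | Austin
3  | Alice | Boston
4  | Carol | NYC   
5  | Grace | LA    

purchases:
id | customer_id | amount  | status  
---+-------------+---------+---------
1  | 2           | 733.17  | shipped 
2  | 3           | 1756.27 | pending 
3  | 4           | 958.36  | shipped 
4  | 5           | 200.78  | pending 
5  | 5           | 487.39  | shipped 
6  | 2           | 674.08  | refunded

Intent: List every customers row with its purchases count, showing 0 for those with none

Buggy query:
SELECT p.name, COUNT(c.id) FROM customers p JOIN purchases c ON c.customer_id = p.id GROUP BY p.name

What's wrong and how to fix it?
Bug: An inner join excludes parents with zero children

Fix: Switch to LEFT JOIN to retain unmatched parent rows

Corrected query:
SELECT p.name, COUNT(c.id) FROM customers p LEFT JOIN purchases c ON c.customer_id = p.id GROUP BY p.name

Result:
name  | COUNT(c.id)
------+------------
Alice | 1          
Carol | 1          
Eve   | 2          
Frank | 0          
Grace | 2          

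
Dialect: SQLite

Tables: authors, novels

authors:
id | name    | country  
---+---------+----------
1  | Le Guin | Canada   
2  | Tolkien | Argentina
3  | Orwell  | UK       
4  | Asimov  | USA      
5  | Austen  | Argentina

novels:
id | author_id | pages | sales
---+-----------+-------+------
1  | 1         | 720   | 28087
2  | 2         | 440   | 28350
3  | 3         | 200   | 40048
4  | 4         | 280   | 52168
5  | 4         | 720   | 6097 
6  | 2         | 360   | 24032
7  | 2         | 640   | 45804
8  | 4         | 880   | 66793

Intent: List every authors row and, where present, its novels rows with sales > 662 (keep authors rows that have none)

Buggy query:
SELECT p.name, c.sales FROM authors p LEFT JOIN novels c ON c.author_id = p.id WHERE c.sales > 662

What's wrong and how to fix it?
Bug: A WHERE condition on the right-hand table after LEFT JOIN drops unmatched parents

Fix: Move the right-table condition into the ON clause so unmatched parents are kept

Corrected query:
SELECT p.name, c.sales FROM authors p LEFT JOIN novels c ON c.author_id = p.id AND c.sales > 662

Result:
name    | sales
--------+------
Le Guin | 28087
Tolkien | 24032
Tolkien | 28350
Tolkien | 45804
Orwell  | 40048
Asimov  | 6097 
Asimov  | 52168
Asimov  | 66793
Austen  | NULL 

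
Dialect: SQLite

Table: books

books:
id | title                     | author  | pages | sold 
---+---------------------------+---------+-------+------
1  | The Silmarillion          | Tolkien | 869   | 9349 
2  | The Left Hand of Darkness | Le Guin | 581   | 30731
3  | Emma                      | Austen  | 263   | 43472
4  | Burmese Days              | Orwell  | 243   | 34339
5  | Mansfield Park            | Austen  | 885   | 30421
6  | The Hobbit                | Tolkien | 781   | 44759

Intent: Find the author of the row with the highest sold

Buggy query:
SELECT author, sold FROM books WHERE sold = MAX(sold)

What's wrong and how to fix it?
Bug: MAX(sold) is an aggregate and cannot be used directly in WHERE

Fix: Use a subquery: WHERE sold = (SELECT MAX(sold) FROM books)

Corrected query:
SELECT author, sold FROM books WHERE sold = (SELECT MAX(sold) FROM books)

Result:
author  | sold 
--------+------
Tolkien | 44759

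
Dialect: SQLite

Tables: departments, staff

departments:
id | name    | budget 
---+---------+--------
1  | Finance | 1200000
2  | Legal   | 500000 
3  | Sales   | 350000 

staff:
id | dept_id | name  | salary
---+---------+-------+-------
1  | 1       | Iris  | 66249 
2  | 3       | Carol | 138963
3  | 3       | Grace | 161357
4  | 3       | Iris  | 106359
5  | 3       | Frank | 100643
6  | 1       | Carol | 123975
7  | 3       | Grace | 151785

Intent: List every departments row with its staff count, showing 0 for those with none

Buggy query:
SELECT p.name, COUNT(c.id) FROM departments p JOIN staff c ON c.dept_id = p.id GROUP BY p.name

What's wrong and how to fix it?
Bug: An inner join excludes parents with zero children

Fix: Use LEFT JOIN so parents without children still appear (COUNT(c.id) gives 0)

Corrected query:
SELECT p.name, COUNT(c.id) FROM departments p LEFT JOIN staff c ON c.dept_id = p.id GROUP BY p.name

Result:
name    | COUNT(c.id)
--------+------------
Finance | 2          
Legal   | 0          
Sales   | 5          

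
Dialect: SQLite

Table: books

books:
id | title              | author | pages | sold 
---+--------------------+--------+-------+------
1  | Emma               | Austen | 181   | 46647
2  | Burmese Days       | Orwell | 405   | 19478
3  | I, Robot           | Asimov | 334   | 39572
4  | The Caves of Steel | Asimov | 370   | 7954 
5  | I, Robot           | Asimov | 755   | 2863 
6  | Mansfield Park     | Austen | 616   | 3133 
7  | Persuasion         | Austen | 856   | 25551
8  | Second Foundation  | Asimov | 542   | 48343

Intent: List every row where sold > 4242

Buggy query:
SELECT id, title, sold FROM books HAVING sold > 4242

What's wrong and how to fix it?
Bug: HAVING filters the output of aggregation, but this query has no GROUP BY and no aggregate functions, so SQLite rejects it (HAVING clause on a non-aggregate query); the condition here is per row

Fix: Use WHERE for row-level filtering

Corrected query:
SELECT id, title, sold FROM books WHERE sold > 4242

Result:
id | title              | sold 
---+--------------------+------
1  | Emma               | 46647
2  | Burmese Days       | 19478
3  | I, Robot           | 39572
4  | The Caves of Steel | 7954 
7  | Persuasion         | 25551
8  | Second Foundation  | 48343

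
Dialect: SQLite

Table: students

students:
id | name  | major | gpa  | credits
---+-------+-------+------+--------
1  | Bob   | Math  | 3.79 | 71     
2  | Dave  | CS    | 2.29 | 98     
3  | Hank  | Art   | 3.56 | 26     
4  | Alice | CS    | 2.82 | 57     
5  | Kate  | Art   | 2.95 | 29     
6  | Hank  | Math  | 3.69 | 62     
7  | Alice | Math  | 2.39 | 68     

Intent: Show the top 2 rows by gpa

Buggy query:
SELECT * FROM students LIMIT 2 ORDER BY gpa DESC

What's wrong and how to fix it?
Bug: ORDER BY cannot follow LIMIT; LIMIT is the final clause

Fix: Sort with ORDER BY, then apply LIMIT

Corrected query:
SELECT * FROM students ORDER BY gpa DESC LIMIT 2

Result:
id | name | major | gpa  | credits
---+------+-------+------+--------
1  | Bob  | Math  | 3.79 | 71     
6  | Hank | Math  | 3.69 | 62     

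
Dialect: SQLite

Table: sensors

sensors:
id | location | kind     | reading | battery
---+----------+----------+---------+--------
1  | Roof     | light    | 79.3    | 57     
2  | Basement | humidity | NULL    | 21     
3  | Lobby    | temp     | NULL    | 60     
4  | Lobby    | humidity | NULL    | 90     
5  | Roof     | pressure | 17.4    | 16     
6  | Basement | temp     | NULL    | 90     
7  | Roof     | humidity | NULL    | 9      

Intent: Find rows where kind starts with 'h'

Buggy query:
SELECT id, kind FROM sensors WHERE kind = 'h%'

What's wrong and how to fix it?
Bug: Wildcards only work with LIKE; '=' treats '%' as a literal character

Fix: Use LIKE for wildcard pattern matching

Corrected query:
SELECT id, kind FROM sensors WHERE kind LIKE 'h%'

Result:
id | kind    
---+---------
2  | humidity
4  | humidity
7  | humidity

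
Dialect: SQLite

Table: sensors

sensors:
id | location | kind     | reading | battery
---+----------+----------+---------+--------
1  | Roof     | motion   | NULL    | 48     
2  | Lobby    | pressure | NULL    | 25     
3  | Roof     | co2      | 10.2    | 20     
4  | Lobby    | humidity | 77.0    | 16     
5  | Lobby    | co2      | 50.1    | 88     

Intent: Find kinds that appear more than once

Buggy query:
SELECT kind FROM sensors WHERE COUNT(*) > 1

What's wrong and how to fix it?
Bug: COUNT(*) is an aggregate and cannot be used in WHERE

Fix: Group first, then use HAVING for the count condition

Corrected query:
SELECT kind FROM sensors GROUP BY kind HAVING COUNT(*) > 1

Result:
kind
----
co2 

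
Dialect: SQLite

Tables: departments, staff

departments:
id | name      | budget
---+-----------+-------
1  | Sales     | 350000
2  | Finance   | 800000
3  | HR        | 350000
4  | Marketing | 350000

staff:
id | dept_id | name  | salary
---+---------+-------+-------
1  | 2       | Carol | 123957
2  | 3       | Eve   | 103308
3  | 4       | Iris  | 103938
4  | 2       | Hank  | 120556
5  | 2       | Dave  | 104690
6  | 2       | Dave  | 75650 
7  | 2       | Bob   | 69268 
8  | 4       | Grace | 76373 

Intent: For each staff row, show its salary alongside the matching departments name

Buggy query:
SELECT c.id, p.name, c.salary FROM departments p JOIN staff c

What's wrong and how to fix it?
Bug: Missing join condition: each staff row is matched to all departments rows instead of just its own

Fix: Add ON c.dept_id = p.id to the JOIN

Corrected query:
SELECT c.id, p.name, c.salary FROM departments p JOIN staff c ON c.dept_id = p.id

Result:
id | name      | salary
---+-----------+-------
1  | Finance   | 123957
2  | HR        | 103308
3  | Marketing | 103938
4  | Finance   | 120556
5  | Finance   | 104690
6  | Finance   | 75650 
7  | Finance   | 69268 
8  | Marketing | 76373 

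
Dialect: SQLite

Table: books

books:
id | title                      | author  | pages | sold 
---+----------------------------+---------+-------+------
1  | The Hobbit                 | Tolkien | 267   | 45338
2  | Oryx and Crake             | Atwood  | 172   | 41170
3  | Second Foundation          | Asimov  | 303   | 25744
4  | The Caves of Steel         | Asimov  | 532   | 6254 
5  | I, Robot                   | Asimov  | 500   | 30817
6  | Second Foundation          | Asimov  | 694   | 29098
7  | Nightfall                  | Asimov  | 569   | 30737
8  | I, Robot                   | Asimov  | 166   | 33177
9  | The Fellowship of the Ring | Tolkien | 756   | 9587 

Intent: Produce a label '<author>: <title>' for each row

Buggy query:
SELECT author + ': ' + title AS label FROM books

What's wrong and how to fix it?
Bug: '+' is numeric addition; on text columns SQLite converts them to 0 instead of concatenating

Fix: Use the || operator for string concatenation

Corrected query:
SELECT author || ': ' || title AS label FROM books

Result:
label                              
-----------------------------------
Tolkien: The Hobbit                
Atwood: Oryx and Crake             
Asimov: Second Foundation          
Asimov: The Caves of Steel         
Asimov: I, Robot                   
Asimov: Second Foundation          
Asimov: Nightfall                  
Asimov: I, Robot                   
Tolkien: The Fellowship of the Ring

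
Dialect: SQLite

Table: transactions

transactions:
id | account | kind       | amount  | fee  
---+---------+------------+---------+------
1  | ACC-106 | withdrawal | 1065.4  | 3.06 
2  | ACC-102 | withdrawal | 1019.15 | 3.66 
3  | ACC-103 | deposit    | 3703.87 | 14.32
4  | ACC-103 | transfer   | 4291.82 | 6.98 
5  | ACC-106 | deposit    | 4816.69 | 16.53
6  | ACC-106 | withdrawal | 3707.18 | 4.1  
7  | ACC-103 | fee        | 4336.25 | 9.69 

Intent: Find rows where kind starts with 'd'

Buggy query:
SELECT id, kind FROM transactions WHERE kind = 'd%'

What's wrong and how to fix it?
Bug: '=' compares the literal string including the % character; pattern matching needs LIKE

Fix: Replace '=' with LIKE so 'd%' is treated as a pattern

Corrected query:
SELECT id, kind FROM transactions WHERE kind LIKE 'd%'

Result:
id | kind   
---+--------
3  | deposit
5  | deposit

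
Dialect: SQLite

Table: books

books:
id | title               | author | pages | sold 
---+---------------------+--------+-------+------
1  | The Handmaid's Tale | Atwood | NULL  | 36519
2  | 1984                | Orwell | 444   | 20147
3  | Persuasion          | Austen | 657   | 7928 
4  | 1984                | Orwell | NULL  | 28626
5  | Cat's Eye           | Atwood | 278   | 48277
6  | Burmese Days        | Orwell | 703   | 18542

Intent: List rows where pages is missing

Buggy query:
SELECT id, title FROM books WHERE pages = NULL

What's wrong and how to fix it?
Bug: '= NULL' is always unknown in SQL three-valued logic, so no rows match

Fix: Replace '= NULL' with 'IS NULL'

Corrected query:
SELECT id, title FROM books WHERE pages IS NULL

Result:
id | title              
---+--------------------
1  | The Handmaid's Tale
4  | 1984               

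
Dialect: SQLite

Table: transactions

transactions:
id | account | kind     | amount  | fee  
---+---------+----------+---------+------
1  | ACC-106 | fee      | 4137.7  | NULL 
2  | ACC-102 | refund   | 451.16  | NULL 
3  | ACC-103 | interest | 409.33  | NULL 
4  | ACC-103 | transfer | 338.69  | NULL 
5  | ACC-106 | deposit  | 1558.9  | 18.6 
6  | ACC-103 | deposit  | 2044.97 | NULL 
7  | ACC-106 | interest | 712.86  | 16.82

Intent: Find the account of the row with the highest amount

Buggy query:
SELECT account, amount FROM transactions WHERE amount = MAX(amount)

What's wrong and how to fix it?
Bug: MAX(amount) is an aggregate and cannot be used directly in WHERE

Fix: Wrap MAX in a scalar subquery so WHERE compares against a single value

Corrected query:
SELECT account, amount FROM transactions WHERE amount = (SELECT MAX(amount) FROM transactions)

Result:
account | amount
--------+-------
ACC-106 | 4137.7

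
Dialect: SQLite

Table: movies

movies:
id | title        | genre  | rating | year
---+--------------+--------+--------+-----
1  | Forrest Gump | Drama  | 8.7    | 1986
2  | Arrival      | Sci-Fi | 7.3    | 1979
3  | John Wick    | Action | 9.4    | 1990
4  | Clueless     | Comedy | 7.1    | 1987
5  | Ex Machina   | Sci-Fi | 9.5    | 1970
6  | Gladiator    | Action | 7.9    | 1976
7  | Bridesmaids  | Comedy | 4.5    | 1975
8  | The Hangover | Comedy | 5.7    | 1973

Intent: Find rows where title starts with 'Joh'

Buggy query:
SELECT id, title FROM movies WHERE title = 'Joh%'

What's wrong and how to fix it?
Bug: Wildcards only work with LIKE; '=' treats '%' as a literal character

Fix: Replace '=' with LIKE so 'Joh%' is treated as a pattern

Corrected query:
SELECT id, title FROM movies WHERE title LIKE 'Joh%'

Result:
id | title    
---+----------
3  | John Wick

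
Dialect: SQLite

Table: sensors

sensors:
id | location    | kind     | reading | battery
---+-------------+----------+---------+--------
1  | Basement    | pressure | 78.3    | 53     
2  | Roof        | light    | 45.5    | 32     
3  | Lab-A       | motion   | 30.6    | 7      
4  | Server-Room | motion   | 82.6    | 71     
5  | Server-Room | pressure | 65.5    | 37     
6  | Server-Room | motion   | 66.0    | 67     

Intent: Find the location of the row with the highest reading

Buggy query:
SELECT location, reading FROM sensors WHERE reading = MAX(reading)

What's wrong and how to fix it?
Bug: WHERE is evaluated per row; an aggregate over the whole table isn't defined there

Fix: Use a subquery: WHERE reading = (SELECT MAX(reading) FROM sensors)

Corrected query:
SELECT location, reading FROM sensors WHERE reading = (SELECT MAX(reading) FROM sensors)

Result:
location    | reading
------------+--------
Server-Room | 82.6   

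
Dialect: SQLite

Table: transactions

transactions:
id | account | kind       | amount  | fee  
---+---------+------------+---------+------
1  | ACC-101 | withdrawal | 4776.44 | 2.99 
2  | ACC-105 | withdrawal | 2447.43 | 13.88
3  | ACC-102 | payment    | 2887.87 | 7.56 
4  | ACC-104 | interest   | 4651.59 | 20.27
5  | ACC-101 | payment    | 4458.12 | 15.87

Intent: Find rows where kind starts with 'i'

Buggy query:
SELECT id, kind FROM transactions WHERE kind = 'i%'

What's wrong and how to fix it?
Bug: '=' compares the literal string including the % character; pattern matching needs LIKE

Fix: Replace '=' with LIKE so 'i%' is treated as a pattern

Corrected query:
SELECT id, kind FROM transactions WHERE kind LIKE 'i%'

Result:
id | kind    
---+---------
4  | interest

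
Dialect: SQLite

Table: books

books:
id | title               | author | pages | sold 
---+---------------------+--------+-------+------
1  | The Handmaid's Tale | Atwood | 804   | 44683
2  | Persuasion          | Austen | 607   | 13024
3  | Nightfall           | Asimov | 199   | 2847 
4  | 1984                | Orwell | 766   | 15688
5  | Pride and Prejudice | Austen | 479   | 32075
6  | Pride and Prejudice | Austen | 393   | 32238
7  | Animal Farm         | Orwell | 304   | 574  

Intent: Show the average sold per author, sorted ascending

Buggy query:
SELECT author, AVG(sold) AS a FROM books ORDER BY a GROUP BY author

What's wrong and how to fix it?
Bug: ORDER BY appears before GROUP BY; SQL clause order requires GROUP BY first

Fix: Reorder: SELECT … FROM … GROUP BY … ORDER BY …

Corrected query:
SELECT author, AVG(sold) AS a FROM books GROUP BY author ORDER BY a

Result:
author | a    
-------+------
Asimov | 2847 
Orwell | 8131 
Austen | 25779
Atwood | 44683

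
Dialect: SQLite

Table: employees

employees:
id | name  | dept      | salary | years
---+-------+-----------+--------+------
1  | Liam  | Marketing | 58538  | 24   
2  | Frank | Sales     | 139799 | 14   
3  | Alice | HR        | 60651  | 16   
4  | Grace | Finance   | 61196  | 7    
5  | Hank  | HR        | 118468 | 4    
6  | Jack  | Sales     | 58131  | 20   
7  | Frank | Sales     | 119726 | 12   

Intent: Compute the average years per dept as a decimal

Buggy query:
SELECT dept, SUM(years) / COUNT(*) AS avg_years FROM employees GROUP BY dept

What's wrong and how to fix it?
Bug: SUM(years) and COUNT(*) are both integers; the division truncates the fractional part

Fix: Multiply by 1.0 (or CAST to REAL) to force floating-point division

Corrected query:
SELECT dept, SUM(years) * 1.0 / COUNT(*) AS avg_years FROM employees GROUP BY dept

Result:
dept      | avg_years
----------+----------
Finance   | 7        
HR        | 10       
Marketing | 24       
Sales     | 15.333333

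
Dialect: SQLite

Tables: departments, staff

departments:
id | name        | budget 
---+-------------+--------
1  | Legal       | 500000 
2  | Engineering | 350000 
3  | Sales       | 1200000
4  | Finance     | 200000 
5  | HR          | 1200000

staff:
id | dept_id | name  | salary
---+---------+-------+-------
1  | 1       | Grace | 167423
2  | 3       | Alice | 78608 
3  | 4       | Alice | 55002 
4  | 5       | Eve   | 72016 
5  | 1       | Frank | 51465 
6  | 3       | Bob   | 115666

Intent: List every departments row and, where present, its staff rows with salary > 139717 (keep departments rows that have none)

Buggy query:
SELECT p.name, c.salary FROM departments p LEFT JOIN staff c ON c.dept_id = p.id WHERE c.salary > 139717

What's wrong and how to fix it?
Bug: Filtering c.salary in WHERE discards the NULL rows produced by LEFT JOIN, turning it into an inner join

Fix: Move the right-table condition into the ON clause so unmatched parents are kept

Corrected query:
SELECT p.name, c.salary FROM departments p LEFT JOIN staff c ON c.dept_id = p.id AND c.salary > 139717

Result:
name        | salary
------------+-------
Legal       | 167423
Engineering | NULL  
Sales       | NULL  
Finance     | NULL  
HR          | NULL  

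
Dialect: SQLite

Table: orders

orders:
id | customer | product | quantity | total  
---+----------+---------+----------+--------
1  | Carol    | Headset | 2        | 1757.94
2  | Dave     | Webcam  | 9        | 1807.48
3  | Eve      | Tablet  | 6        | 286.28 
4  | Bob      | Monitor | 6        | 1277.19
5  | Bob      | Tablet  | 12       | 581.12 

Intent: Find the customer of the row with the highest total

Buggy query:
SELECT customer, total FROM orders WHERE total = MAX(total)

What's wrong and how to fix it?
Bug: WHERE is evaluated per row; an aggregate over the whole table isn't defined there

Fix: Wrap MAX in a scalar subquery so WHERE compares against a single value

Corrected query:
SELECT customer, total FROM orders WHERE total = (SELECT MAX(total) FROM orders)

Result:
customer | total  
---------+--------
Dave     | 1807.48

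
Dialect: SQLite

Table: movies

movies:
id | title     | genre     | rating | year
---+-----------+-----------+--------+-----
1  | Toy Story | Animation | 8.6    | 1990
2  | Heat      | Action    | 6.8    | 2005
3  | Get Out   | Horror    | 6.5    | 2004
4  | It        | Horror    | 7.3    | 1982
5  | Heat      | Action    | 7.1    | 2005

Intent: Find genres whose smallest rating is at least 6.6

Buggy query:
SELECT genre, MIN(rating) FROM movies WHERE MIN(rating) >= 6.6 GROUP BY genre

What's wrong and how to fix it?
Bug: MIN() in WHERE is a misuse of aggregate

Fix: Use HAVING for the per-group MIN condition

Corrected query:
SELECT genre, MIN(rating) FROM movies GROUP BY genre HAVING MIN(rating) >= 6.6

Result:
genre     | MIN(rating)
----------+------------
Action    | 6.8        
Animation | 8.6        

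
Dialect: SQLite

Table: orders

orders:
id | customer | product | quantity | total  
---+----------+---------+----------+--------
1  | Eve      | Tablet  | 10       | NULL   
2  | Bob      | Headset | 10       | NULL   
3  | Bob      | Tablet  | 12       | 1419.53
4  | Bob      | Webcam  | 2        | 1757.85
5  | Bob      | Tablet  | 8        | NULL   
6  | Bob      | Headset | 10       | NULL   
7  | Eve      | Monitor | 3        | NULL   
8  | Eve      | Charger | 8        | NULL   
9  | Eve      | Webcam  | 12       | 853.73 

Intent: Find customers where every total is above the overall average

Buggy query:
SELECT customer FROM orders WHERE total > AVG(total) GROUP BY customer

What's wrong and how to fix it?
Bug: WHERE evaluates per row before aggregation, so AVG() is unavailable

Fix: Compute the overall average in a scalar subquery and compare each group's MIN against it in HAVING

Corrected query:
SELECT customer FROM orders GROUP BY customer HAVING MIN(total) > (SELECT AVG(total) FROM orders)

Result:
customer
--------
Bob     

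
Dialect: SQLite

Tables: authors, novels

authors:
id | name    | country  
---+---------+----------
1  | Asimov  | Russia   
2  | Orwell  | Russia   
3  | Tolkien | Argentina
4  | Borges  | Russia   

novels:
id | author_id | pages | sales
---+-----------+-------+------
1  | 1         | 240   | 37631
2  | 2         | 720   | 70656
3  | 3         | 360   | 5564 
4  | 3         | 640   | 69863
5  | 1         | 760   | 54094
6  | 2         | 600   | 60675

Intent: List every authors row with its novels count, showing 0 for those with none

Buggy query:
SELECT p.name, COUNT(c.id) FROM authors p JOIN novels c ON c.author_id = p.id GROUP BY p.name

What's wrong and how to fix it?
Bug: INNER JOIN drops authors rows that have no matching novels rows

Fix: Use LEFT JOIN so parents without children still appear (COUNT(c.id) gives 0)

Corrected query:
SELECT p.name, COUNT(c.id) FROM authors p LEFT JOIN novels c ON c.author_id = p.id GROUP BY p.name

Result:
name    | COUNT(c.id)
--------+------------
Asimov  | 2          
Borges  | 0          
Orwell  | 2          
Tolkien | 2          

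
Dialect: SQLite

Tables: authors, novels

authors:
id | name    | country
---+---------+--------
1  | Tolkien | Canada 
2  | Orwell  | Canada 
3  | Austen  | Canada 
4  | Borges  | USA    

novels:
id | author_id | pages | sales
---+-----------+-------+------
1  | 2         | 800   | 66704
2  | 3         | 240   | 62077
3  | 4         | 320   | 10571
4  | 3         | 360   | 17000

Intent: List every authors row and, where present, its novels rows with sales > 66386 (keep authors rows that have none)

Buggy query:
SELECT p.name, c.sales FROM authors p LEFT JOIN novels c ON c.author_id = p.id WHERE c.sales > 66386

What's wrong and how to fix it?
Bug: A WHERE condition on the right-hand table after LEFT JOIN drops unmatched parents

Fix: Move the right-table condition into the ON clause so unmatched parents are kept

Corrected query:
SELECT p.name, c.sales FROM authors p LEFT JOIN novels c ON c.author_id = p.id AND c.sales > 66386

Result:
name    | sales
--------+------
Tolkien | NULL 
Orwell  | 66704
Austen  | NULL 
Borges  | NULL 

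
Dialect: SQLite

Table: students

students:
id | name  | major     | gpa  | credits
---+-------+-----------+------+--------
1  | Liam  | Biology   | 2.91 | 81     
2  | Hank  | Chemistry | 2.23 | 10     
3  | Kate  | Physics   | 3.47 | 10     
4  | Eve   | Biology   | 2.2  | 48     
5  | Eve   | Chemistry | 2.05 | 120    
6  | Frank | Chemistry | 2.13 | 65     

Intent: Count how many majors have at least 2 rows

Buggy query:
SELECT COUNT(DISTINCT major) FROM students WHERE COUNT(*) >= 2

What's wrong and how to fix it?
Bug: COUNT(*) cannot appear in WHERE; the per-group count doesn't exist yet

Fix: Use a subquery that GROUPs and filters with HAVING, then count its rows

Corrected query:
SELECT COUNT(*) FROM (SELECT major FROM students GROUP BY major HAVING COUNT(*) >= 2)

Result:
COUNT(*)
--------
2       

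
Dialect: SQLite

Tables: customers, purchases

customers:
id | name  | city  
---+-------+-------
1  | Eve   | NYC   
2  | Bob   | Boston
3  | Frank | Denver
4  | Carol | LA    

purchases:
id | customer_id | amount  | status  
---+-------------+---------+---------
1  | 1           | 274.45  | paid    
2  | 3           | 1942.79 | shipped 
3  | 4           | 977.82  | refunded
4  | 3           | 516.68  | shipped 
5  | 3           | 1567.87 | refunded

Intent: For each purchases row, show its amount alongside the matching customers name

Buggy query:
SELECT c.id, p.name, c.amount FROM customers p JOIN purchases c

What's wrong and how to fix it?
Bug: Missing join condition: each purchases row is matched to all customers rows instead of just its own

Fix: Add ON c.customer_id = p.id to the JOIN

Corrected query:
SELECT c.id, p.name, c.amount FROM customers p JOIN purchases c ON c.customer_id = p.id

Result:
id | name  | amount 
---+-------+--------
1  | Eve   | 274.45 
2  | Frank | 1942.79
3  | Carol | 977.82 
4  | Frank | 516.68 
5  | Frank | 1567.87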